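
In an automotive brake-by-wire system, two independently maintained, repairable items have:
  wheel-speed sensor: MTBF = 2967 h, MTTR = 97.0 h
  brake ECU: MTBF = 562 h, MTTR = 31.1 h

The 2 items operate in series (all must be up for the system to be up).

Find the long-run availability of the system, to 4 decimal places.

0.9176

A(wheel-speed sensor) = MTBF/(MTBF+MTTR) = 2967/(2967+97.0) = 0.968342
A(brake ECU) = MTBF/(MTBF+MTTR) = 562/(562+31.1) = 0.947564
Series availability: 0.968342 × 0.947564 = 0.9176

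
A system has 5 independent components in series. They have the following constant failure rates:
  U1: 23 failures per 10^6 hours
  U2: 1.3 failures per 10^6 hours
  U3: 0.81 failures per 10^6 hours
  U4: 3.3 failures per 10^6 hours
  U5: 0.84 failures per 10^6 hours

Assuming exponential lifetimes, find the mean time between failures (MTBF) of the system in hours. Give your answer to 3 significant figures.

Series of exponential components: λ_sys = Σ λ_i
λ_sys = 0.000023 + 0.0000013 + 0.00000081 + 0.0000033 + 0.00000084 = 2.9250e-05 /h
MTBF = 1 / λ_sys = 34200 h

34200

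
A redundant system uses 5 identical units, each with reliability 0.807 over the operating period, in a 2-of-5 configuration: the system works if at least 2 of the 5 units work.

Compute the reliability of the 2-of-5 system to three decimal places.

R = Σ_{i=2}^{5} C(5,i) p^i (1−p)^{5−i} with p = 0.807
C(5,2)·0.807^2·0.193^3 = 0.04682
C(5,3)·0.807^3·0.193^2 = 0.19577
C(5,4)·0.807^4·0.193^1 = 0.40928
C(5,5)·0.807^5·0.193^0 = 0.34227
Sum = 0.994

0.994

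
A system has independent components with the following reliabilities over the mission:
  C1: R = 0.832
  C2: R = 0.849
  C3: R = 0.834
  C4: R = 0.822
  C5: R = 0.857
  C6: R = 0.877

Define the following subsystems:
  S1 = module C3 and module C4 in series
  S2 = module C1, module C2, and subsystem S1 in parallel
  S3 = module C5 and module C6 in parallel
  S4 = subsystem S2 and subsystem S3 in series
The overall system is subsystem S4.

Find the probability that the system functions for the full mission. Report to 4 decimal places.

Series (C3 and C4): 0.834000 × 0.822000 = 0.685548
Parallel (C1, C2, and [0.685548]): 1 − (1 − 0.832000)(1 − 0.849000)(1 − 0.685548) = 0.992023
Parallel (C5 and C6): 1 − (1 − 0.857000)(1 − 0.877000) = 0.982411
Series ([0.992023] and [0.982411]): 0.992023 × 0.982411 = 0.9746

0.9746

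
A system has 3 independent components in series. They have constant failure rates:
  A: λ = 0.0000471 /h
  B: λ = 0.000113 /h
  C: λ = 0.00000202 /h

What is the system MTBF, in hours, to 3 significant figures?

6170

Series of exponential components: λ_sys = Σ λ_i
λ_sys = 0.0000471 + 0.000113 + 0.00000202 = 1.6212e-04 /h
MTBF = 1 / λ_sys = 6170 h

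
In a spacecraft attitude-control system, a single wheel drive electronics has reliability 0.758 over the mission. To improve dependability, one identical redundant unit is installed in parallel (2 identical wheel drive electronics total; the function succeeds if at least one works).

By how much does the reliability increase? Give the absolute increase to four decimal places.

0.1834

R_before = 0.758
R_after = 1 − (1 − 0.758)^2 = 0.9414
ΔR = 0.9414 − 0.758 = 0.1834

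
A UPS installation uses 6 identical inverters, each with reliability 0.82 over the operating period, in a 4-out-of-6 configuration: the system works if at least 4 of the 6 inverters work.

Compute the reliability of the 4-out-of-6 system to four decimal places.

R = Σ_{i=4}^{6} C(6,i) p^i (1−p)^{6−i} with p = 0.82
C(6,4)·0.82^4·0.18^2 = 0.219731
C(6,5)·0.82^5·0.18^1 = 0.400399
C(6,6)·0.82^6·0.18^0 = 0.304007
Sum = 0.9241

0.9241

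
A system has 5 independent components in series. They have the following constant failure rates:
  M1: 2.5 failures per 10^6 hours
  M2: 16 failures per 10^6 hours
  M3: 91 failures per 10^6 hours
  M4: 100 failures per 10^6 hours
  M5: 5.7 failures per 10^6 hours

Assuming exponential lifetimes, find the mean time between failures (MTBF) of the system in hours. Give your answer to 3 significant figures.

Series of exponential components: λ_sys = Σ λ_i
λ_sys = 0.0000025 + 0.000016 + 0.000091 + 0.00010 + 0.0000057 = 2.1520e-04 /h
MTBF = 1 / λ_sys = 4650 h

4650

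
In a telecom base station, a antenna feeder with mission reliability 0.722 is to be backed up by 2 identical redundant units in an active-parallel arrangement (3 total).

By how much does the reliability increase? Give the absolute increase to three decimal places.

0.257

R_before = 0.722
R_after = 1 − (1 − 0.722)^3 = 0.979
ΔR = 0.979 − 0.722 = 0.257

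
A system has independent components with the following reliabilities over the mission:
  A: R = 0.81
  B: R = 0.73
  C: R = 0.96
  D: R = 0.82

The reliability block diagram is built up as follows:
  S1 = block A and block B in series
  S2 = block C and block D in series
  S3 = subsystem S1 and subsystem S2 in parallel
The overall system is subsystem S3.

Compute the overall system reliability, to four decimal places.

Series (A and B): 0.810000 × 0.730000 = 0.591300
Series (C and D): 0.960000 × 0.820000 = 0.787200
Parallel ([0.591300] and [0.787200]): 1 − (1 − 0.591300)(1 − 0.787200) = 0.9130

0.9130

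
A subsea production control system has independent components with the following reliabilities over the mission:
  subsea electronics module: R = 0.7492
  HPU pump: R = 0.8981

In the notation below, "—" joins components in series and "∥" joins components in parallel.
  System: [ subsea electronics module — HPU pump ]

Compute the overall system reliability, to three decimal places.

Series (subsea electronics module and HPU pump): 0.74920 × 0.89810 = 0.673

0.673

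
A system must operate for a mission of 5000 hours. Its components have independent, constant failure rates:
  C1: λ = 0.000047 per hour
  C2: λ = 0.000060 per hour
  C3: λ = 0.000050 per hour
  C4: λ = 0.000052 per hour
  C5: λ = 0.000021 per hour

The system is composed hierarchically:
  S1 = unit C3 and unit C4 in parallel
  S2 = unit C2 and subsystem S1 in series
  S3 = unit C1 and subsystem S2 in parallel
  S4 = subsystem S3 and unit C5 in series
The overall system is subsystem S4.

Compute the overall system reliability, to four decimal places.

R(C1) = exp(−0.000047 × 5000) = 0.790571
R(C2) = exp(−0.000060 × 5000) = 0.740818
R(C3) = exp(−0.000050 × 5000) = 0.778801
R(C4) = exp(−0.000052 × 5000) = 0.771052
R(C5) = exp(−0.000021 × 5000) = 0.900325
Parallel (C3 and C4): 1 − (1 − 0.778801)(1 − 0.771052) = 0.949357
Series (C2 and [0.949357]): 0.740818 × 0.949357 = 0.703301
Parallel (C1 and [0.703301]): 1 − (1 − 0.790571)(1 − 0.703301) = 0.937863
Series ([0.937863] and C5): 0.937863 × 0.900325 = 0.8444

0.8444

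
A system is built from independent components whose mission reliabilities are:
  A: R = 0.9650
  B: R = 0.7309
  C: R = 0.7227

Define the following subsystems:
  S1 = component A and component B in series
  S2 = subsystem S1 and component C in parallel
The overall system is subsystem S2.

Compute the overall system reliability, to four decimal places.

Series (A and B): 0.965000 × 0.730900 = 0.705319
Parallel ([0.705319] and C): 1 − (1 − 0.705319)(1 − 0.722700) = 0.9183

0.9183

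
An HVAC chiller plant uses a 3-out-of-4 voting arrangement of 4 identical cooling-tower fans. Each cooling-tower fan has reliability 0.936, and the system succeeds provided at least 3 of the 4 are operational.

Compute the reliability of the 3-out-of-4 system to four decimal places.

R = Σ_{i=3}^{4} C(4,i) p^i (1−p)^{4−i} with p = 0.936
C(4,3)·0.936^3·0.064^1 = 0.209927
C(4,4)·0.936^4·0.064^0 = 0.767544
Sum = 0.9775

0.9775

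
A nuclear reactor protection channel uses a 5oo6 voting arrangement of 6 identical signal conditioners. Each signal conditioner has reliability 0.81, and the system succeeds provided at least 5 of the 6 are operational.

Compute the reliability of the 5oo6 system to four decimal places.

0.6799

R = Σ_{i=5}^{6} C(6,i) p^i (1−p)^{6−i} with p = 0.81
C(6,5)·0.81^5·0.19^1 = 0.397493
C(6,6)·0.81^6·0.19^0 = 0.282430
Sum = 0.6799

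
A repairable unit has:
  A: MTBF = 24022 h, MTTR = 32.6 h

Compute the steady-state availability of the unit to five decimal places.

0.99864

A(A) = MTBF/(MTBF+MTTR) = 24022/(24022+32.6) = 0.99864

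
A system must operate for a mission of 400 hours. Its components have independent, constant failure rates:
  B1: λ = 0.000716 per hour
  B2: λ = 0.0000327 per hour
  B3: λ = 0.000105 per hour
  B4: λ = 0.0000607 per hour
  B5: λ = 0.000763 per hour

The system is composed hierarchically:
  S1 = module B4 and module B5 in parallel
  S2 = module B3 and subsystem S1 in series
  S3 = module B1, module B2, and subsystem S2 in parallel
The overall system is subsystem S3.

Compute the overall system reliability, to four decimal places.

R(B1) = exp(−0.000716 × 400) = 0.750962
R(B2) = exp(−0.0000327 × 400) = 0.987005
R(B3) = exp(−0.000105 × 400) = 0.958870
R(B4) = exp(−0.0000607 × 400) = 0.976012
R(B5) = exp(−0.000763 × 400) = 0.736976
Parallel (B4 and B5): 1 − (1 − 0.976012)(1 − 0.736976) = 0.993691
Series (B3 and [0.993691]): 0.958870 × 0.993691 = 0.952820
Parallel (B1, B2, and [0.952820]): 1 − (1 − 0.750962)(1 − 0.987005)(1 − 0.952820) = 0.9998

0.9998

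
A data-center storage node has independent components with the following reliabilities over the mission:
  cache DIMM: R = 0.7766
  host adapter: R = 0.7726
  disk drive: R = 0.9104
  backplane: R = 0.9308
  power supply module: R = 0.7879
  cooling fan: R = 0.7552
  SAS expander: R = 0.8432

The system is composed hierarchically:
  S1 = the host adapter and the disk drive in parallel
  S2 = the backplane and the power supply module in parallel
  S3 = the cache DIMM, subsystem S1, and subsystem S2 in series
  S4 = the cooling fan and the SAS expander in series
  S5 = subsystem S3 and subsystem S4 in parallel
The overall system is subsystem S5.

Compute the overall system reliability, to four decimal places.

Parallel (host adapter and disk drive): 1 − (1 − 0.772600)(1 − 0.910400) = 0.979625
Parallel (backplane and power supply module): 1 − (1 − 0.930800)(1 − 0.787900) = 0.985323
Series (cache DIMM, [0.979625], and [0.985323]): 0.776600 × 0.979625 × 0.985323 = 0.749611
Series (cooling fan and SAS expander): 0.755200 × 0.843200 = 0.636785
Parallel ([0.749611] and [0.636785]): 1 − (1 − 0.749611)(1 − 0.636785) = 0.9091

0.9091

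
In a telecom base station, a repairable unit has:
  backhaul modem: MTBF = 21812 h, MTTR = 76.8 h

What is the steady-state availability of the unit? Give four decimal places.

A(backhaul modem) = MTBF/(MTBF+MTTR) = 21812/(21812+76.8) = 0.9965

0.9965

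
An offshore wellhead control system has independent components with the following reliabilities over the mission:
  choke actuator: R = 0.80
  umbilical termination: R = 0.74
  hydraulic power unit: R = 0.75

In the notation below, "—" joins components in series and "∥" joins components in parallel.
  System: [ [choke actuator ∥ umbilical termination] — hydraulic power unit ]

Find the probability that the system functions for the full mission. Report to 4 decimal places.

Parallel (choke actuator and umbilical termination): 1 − (1 − 0.800000)(1 − 0.740000) = 0.948000
Series ([0.948000] and hydraulic power unit): 0.948000 × 0.750000 = 0.7110

0.7110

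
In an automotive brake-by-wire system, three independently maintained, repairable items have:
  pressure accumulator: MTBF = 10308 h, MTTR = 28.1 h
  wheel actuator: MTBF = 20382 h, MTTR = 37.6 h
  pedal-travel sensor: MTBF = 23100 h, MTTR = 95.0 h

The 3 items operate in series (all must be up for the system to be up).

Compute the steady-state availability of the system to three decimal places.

0.991

A(pressure accumulator) = MTBF/(MTBF+MTTR) = 10308/(10308+28.1) = 0.997281
A(wheel actuator) = MTBF/(MTBF+MTTR) = 20382/(20382+37.6) = 0.998159
A(pedal-travel sensor) = MTBF/(MTBF+MTTR) = 23100/(23100+95.0) = 0.995904
Series availability: 0.997281 × 0.998159 × 0.995904 = 0.991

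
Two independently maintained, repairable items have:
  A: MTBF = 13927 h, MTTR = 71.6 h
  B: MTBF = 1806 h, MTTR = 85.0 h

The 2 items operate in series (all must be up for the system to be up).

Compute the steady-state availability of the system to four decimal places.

A(A) = MTBF/(MTBF+MTTR) = 13927/(13927+71.6) = 0.994885
A(B) = MTBF/(MTBF+MTTR) = 1806/(1806+85.0) = 0.955050
Series availability: 0.994885 × 0.955050 = 0.9502

0.9502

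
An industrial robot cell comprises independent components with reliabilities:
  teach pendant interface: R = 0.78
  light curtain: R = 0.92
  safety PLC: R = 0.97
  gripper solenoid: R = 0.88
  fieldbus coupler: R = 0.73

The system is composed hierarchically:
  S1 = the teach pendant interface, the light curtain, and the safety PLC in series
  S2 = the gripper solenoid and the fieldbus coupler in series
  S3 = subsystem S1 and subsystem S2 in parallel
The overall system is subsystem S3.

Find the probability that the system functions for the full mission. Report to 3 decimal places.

0.891

Series (teach pendant interface, light curtain, and safety PLC): 0.78000 × 0.92000 × 0.97000 = 0.69607
Series (gripper solenoid and fieldbus coupler): 0.88000 × 0.73000 = 0.64240
Parallel ([0.69607] and [0.64240]): 1 − (1 − 0.69607)(1 − 0.64240) = 0.891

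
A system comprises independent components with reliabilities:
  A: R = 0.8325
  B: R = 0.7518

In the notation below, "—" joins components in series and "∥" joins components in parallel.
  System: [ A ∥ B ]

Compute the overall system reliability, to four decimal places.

Parallel (A and B): 1 − (1 − 0.832500)(1 − 0.751800) = 0.9584

0.9584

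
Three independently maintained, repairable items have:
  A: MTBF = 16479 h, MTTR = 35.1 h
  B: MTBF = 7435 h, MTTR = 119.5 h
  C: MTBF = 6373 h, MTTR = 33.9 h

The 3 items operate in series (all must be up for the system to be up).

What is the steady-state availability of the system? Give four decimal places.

A(A) = MTBF/(MTBF+MTTR) = 16479/(16479+35.1) = 0.997875
A(B) = MTBF/(MTBF+MTTR) = 7435/(7435+119.5) = 0.984182
A(C) = MTBF/(MTBF+MTTR) = 6373/(6373+33.9) = 0.994709
Series availability: 0.997875 × 0.984182 × 0.994709 = 0.9769

0.9769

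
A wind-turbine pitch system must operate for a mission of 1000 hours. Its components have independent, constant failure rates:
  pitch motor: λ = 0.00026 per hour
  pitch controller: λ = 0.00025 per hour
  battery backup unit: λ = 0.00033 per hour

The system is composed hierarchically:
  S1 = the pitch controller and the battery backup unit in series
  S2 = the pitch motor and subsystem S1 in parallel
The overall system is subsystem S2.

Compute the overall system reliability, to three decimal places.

R(pitch motor) = exp(−0.00026 × 1000) = 0.77105
R(pitch controller) = exp(−0.00025 × 1000) = 0.77880
R(battery backup unit) = exp(−0.00033 × 1000) = 0.71892
Series (pitch controller and battery backup unit): 0.77880 × 0.71892 = 0.55989
Parallel (pitch motor and [0.55989]): 1 − (1 − 0.77105)(1 − 0.55989) = 0.899

0.899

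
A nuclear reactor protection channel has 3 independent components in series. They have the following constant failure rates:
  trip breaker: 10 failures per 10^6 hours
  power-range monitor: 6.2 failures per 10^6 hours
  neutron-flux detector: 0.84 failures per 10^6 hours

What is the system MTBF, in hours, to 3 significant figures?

58700

Series of exponential components: λ_sys = Σ λ_i
λ_sys = 0.000010 + 0.0000062 + 0.00000084 = 1.7040e-05 /h
MTBF = 1 / λ_sys = 58700 h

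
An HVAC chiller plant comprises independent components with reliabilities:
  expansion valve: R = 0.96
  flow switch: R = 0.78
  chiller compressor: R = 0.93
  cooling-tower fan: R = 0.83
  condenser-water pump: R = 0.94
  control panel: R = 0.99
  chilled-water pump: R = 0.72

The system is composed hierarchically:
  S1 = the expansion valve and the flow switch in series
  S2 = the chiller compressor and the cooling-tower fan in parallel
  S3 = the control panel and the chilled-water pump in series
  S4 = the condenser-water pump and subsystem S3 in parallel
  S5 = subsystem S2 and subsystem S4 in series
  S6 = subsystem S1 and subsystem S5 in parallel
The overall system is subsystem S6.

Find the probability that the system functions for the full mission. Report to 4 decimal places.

Series (expansion valve and flow switch): 0.960000 × 0.780000 = 0.748800
Parallel (chiller compressor and cooling-tower fan): 1 − (1 − 0.930000)(1 − 0.830000) = 0.988100
Series (control panel and chilled-water pump): 0.990000 × 0.720000 = 0.712800
Parallel (condenser-water pump and [0.712800]): 1 − (1 − 0.940000)(1 − 0.712800) = 0.982768
Series ([0.988100] and [0.982768]): 0.988100 × 0.982768 = 0.971073
Parallel ([0.748800] and [0.971073]): 1 − (1 − 0.748800)(1 − 0.971073) = 0.9927

0.9927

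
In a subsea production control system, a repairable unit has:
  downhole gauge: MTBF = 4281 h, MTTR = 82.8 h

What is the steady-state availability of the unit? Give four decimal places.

0.9810

A(downhole gauge) = MTBF/(MTBF+MTTR) = 4281/(4281+82.8) = 0.9810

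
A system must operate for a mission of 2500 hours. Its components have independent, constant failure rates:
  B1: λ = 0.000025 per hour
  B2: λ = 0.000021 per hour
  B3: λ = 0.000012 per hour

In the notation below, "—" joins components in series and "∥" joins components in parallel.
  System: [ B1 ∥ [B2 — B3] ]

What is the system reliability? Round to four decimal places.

R(B1) = exp(−0.000025 × 2500) = 0.939413
R(B2) = exp(−0.000021 × 2500) = 0.948854
R(B3) = exp(−0.000012 × 2500) = 0.970446
Series (B2 and B3): 0.948854 × 0.970446 = 0.920812
Parallel (B1 and [0.920812]): 1 − (1 − 0.939413)(1 − 0.920812) = 0.9952

0.9952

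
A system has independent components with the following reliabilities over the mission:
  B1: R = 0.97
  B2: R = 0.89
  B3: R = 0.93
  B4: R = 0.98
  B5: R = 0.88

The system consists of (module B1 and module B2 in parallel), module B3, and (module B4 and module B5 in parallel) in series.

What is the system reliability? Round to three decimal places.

0.925

Parallel (B1 and B2): 1 − (1 − 0.97000)(1 − 0.89000) = 0.99670
Parallel (B4 and B5): 1 − (1 − 0.98000)(1 − 0.88000) = 0.99760
Series ([0.99670], B3, and [0.99760]): 0.99670 × 0.93000 × 0.99760 = 0.925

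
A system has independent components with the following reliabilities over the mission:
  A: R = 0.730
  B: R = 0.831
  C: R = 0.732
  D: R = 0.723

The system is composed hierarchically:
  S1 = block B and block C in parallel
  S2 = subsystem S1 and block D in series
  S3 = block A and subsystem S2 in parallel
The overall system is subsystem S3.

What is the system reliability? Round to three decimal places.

Parallel (B and C): 1 − (1 − 0.83100)(1 − 0.73200) = 0.95471
Series ([0.95471] and D): 0.95471 × 0.72300 = 0.69026
Parallel (A and [0.69026]): 1 − (1 − 0.73000)(1 − 0.69026) = 0.916

0.916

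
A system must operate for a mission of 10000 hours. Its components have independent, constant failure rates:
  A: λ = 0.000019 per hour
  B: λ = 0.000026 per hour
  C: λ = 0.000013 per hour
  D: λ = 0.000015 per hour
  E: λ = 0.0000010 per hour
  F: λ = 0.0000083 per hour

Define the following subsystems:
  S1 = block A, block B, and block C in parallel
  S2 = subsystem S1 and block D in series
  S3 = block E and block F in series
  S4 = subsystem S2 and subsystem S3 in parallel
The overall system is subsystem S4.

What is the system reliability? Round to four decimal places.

0.9873

R(A) = exp(−0.000019 × 10000) = 0.826959
R(B) = exp(−0.000026 × 10000) = 0.771052
R(C) = exp(−0.000013 × 10000) = 0.878095
R(D) = exp(−0.000015 × 10000) = 0.860708
R(E) = exp(−0.0000010 × 10000) = 0.990050
R(F) = exp(−0.0000083 × 10000) = 0.920351
Parallel (A, B, and C): 1 − (1 − 0.826959)(1 − 0.771052)(1 − 0.878095) = 0.995170
Series ([0.995170] and D): 0.995170 × 0.860708 = 0.856551
Series (E and F): 0.990050 × 0.920351 = 0.911194
Parallel ([0.856551] and [0.911194]): 1 − (1 − 0.856551)(1 − 0.911194) = 0.9873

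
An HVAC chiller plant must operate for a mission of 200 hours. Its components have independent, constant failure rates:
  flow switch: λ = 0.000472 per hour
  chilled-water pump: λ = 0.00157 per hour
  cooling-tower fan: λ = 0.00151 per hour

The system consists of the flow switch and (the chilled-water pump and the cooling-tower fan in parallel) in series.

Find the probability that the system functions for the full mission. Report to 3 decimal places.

0.846

R(flow switch) = exp(−0.000472 × 200) = 0.90992
R(chilled-water pump) = exp(−0.00157 × 200) = 0.73052
R(cooling-tower fan) = exp(−0.00151 × 200) = 0.73934
Parallel (chilled-water pump and cooling-tower fan): 1 − (1 − 0.73052)(1 − 0.73934) = 0.92976
Series (flow switch and [0.92976]): 0.90992 × 0.92976 = 0.846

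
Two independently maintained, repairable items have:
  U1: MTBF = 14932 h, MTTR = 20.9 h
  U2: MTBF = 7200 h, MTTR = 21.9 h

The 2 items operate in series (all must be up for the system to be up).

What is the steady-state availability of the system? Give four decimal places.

A(U1) = MTBF/(MTBF+MTTR) = 14932/(14932+20.9) = 0.998602
A(U2) = MTBF/(MTBF+MTTR) = 7200/(7200+21.9) = 0.996968
Series availability: 0.998602 × 0.996968 = 0.9956

0.9956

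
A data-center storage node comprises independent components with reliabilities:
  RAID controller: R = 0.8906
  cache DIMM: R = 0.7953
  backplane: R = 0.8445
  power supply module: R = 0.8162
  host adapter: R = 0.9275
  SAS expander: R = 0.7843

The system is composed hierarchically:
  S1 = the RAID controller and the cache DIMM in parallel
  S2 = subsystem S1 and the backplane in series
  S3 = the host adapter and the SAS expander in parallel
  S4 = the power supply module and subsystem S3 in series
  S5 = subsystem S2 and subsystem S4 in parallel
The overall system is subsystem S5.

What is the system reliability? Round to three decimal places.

0.966

Parallel (RAID controller and cache DIMM): 1 − (1 − 0.89060)(1 − 0.79530) = 0.97761
Series ([0.97761] and backplane): 0.97761 × 0.84450 = 0.82559
Parallel (host adapter and SAS expander): 1 − (1 − 0.92750)(1 − 0.78430) = 0.98436
Series (power supply module and [0.98436]): 0.81620 × 0.98436 = 0.80343
Parallel ([0.82559] and [0.80343]): 1 − (1 − 0.82559)(1 − 0.80343) = 0.966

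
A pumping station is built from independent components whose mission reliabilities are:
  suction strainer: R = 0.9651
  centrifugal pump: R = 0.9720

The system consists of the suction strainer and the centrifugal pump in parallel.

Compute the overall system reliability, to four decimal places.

0.9990

Parallel (suction strainer and centrifugal pump): 1 − (1 − 0.965100)(1 − 0.972000) = 0.9990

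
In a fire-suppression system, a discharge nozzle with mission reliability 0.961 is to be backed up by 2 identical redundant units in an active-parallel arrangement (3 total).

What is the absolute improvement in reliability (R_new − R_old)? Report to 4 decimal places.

R_before = 0.961
R_after = 1 − (1 − 0.961)^3 = 0.9999
ΔR = 0.9999 − 0.961 = 0.0389

0.0389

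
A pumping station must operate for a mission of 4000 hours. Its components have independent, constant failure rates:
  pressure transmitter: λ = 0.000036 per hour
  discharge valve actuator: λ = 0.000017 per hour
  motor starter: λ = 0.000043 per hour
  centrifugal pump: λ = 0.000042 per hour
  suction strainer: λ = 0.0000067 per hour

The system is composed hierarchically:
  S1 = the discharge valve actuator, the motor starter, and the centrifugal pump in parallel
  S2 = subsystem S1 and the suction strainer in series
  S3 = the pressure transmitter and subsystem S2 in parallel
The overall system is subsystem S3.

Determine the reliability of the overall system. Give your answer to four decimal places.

0.9962

R(pressure transmitter) = exp(−0.000036 × 4000) = 0.865888
R(discharge valve actuator) = exp(−0.000017 × 4000) = 0.934260
R(motor starter) = exp(−0.000043 × 4000) = 0.841979
R(centrifugal pump) = exp(−0.000042 × 4000) = 0.845354
R(suction strainer) = exp(−0.0000067 × 4000) = 0.973556
Parallel (discharge valve actuator, motor starter, and centrifugal pump): 1 − (1 − 0.934260)(1 − 0.841979)(1 − 0.845354) = 0.998393
Series ([0.998393] and suction strainer): 0.998393 × 0.973556 = 0.971991
Parallel (pressure transmitter and [0.971991]): 1 − (1 − 0.865888)(1 − 0.971991) = 0.9962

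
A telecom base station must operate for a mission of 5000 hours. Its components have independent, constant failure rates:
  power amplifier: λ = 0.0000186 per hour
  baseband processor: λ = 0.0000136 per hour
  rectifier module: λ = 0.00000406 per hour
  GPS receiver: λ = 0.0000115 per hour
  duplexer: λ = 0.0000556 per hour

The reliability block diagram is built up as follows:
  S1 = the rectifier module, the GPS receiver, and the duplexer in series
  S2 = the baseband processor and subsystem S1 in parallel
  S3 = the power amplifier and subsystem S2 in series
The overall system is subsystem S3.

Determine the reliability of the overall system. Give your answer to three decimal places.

R(power amplifier) = exp(−0.0000186 × 5000) = 0.91119
R(baseband processor) = exp(−0.0000136 × 5000) = 0.93426
R(rectifier module) = exp(−0.00000406 × 5000) = 0.97990
R(GPS receiver) = exp(−0.0000115 × 5000) = 0.94412
R(duplexer) = exp(−0.0000556 × 5000) = 0.75730
Series (rectifier module, GPS receiver, and duplexer): 0.97990 × 0.94412 × 0.75730 = 0.70061
Parallel (baseband processor and [0.70061]): 1 − (1 − 0.93426)(1 − 0.70061) = 0.98032
Series (power amplifier and [0.98032]): 0.91119 × 0.98032 = 0.893

0.893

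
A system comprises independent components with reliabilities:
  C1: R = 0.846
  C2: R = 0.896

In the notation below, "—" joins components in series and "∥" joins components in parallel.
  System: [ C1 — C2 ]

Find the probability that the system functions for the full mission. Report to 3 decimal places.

0.758

Series (C1 and C2): 0.84600 × 0.89600 = 0.758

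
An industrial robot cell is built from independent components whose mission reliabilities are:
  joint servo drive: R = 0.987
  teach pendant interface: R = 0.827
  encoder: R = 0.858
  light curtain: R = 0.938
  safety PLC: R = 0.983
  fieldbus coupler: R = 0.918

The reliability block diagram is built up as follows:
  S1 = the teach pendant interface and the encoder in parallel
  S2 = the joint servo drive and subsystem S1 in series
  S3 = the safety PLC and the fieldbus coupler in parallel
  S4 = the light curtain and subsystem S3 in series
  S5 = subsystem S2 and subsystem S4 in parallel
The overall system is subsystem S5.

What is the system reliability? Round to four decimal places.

0.9976

Parallel (teach pendant interface and encoder): 1 − (1 − 0.827000)(1 − 0.858000) = 0.975434
Series (joint servo drive and [0.975434]): 0.987000 × 0.975434 = 0.962753
Parallel (safety PLC and fieldbus coupler): 1 − (1 − 0.983000)(1 − 0.918000) = 0.998606
Series (light curtain and [0.998606]): 0.938000 × 0.998606 = 0.936692
Parallel ([0.962753] and [0.936692]): 1 − (1 − 0.962753)(1 − 0.936692) = 0.9976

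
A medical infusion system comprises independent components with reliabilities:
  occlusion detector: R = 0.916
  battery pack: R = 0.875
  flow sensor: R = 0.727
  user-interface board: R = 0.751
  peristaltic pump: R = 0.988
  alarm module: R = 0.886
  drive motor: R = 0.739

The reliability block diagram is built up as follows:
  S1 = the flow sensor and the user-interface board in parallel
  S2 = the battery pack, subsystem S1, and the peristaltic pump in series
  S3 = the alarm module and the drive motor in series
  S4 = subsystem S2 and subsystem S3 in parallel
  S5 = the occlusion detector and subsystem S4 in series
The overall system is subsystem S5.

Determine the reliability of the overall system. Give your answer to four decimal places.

Parallel (flow sensor and user-interface board): 1 − (1 − 0.727000)(1 − 0.751000) = 0.932023
Series (battery pack, [0.932023], and peristaltic pump): 0.875000 × 0.932023 × 0.988000 = 0.805734
Series (alarm module and drive motor): 0.886000 × 0.739000 = 0.654754
Parallel ([0.805734] and [0.654754]): 1 − (1 − 0.805734)(1 − 0.654754) = 0.932930
Series (occlusion detector and [0.932930]): 0.916000 × 0.932930 = 0.8546

0.8546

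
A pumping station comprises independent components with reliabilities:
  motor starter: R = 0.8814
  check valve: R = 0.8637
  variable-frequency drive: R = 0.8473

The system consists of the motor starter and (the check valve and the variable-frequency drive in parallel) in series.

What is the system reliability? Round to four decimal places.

0.8631

Parallel (check valve and variable-frequency drive): 1 − (1 − 0.863700)(1 − 0.847300) = 0.979187
Series (motor starter and [0.979187]): 0.881400 × 0.979187 = 0.8631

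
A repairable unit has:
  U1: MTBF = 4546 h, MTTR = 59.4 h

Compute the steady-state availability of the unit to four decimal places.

0.9871

A(U1) = MTBF/(MTBF+MTTR) = 4546/(4546+59.4) = 0.9871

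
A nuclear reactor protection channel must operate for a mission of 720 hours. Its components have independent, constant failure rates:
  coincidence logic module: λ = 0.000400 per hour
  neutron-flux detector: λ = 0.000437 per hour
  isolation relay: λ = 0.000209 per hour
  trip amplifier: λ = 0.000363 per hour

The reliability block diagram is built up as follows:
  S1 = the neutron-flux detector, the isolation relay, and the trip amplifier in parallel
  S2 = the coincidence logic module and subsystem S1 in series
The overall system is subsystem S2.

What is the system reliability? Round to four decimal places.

0.7433

R(coincidence logic module) = exp(−0.000400 × 720) = 0.749762
R(neutron-flux detector) = exp(−0.000437 × 720) = 0.730052
R(isolation relay) = exp(−0.000209 × 720) = 0.860295
R(trip amplifier) = exp(−0.000363 × 720) = 0.770004
Parallel (neutron-flux detector, isolation relay, and trip amplifier): 1 − (1 − 0.730052)(1 − 0.860295)(1 − 0.770004) = 0.991326
Series (coincidence logic module and [0.991326]): 0.749762 × 0.991326 = 0.7433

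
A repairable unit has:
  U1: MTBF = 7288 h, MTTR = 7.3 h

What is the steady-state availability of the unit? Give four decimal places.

0.9990

A(U1) = MTBF/(MTBF+MTTR) = 7288/(7288+7.3) = 0.9990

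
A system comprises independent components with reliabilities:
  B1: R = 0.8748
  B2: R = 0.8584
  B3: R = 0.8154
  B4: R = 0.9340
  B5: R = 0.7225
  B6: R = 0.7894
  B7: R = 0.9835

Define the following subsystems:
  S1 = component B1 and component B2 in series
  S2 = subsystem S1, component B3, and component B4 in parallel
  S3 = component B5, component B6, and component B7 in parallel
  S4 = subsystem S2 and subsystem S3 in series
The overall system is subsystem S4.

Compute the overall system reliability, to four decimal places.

Series (B1 and B2): 0.874800 × 0.858400 = 0.750928
Parallel ([0.750928], B3, and B4): 1 − (1 − 0.750928)(1 − 0.815400)(1 − 0.934000) = 0.996965
Parallel (B5, B6, and B7): 1 − (1 − 0.722500)(1 − 0.789400)(1 − 0.983500) = 0.999036
Series ([0.996965] and [0.999036]): 0.996965 × 0.999036 = 0.9960

0.9960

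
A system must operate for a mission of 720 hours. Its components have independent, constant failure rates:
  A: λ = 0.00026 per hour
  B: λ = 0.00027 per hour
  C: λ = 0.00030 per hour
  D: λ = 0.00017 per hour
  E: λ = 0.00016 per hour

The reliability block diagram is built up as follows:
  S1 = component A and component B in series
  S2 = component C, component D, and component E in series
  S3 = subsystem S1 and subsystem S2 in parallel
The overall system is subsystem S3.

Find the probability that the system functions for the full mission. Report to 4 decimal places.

0.8843

R(A) = exp(−0.00026 × 720) = 0.829278
R(B) = exp(−0.00027 × 720) = 0.823329
R(C) = exp(−0.00030 × 720) = 0.805735
R(D) = exp(−0.00017 × 720) = 0.884794
R(E) = exp(−0.00016 × 720) = 0.891188
Series (A and B): 0.829278 × 0.823329 = 0.682769
Series (C, D, and E): 0.805735 × 0.884794 × 0.891188 = 0.635336
Parallel ([0.682769] and [0.635336]): 1 − (1 − 0.682769)(1 − 0.635336) = 0.8843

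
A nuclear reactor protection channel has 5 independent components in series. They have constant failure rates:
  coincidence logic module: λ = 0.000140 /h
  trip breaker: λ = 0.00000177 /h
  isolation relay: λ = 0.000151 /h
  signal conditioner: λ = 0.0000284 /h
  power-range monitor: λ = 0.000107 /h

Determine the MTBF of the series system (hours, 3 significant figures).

Series of exponential components: λ_sys = Σ λ_i
λ_sys = 0.000140 + 0.00000177 + 0.000151 + 0.0000284 + 0.000107 = 4.2817e-04 /h
MTBF = 1 / λ_sys = 2340 h

2340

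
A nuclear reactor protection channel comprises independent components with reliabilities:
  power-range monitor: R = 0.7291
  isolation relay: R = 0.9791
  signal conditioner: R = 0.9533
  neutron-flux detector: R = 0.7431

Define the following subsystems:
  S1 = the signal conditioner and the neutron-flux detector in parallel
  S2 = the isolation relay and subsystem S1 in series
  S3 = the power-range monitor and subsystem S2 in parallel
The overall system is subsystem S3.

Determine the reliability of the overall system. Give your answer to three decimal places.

0.991

Parallel (signal conditioner and neutron-flux detector): 1 − (1 − 0.95330)(1 − 0.74310) = 0.98800
Series (isolation relay and [0.98800]): 0.97910 × 0.98800 = 0.96735
Parallel (power-range monitor and [0.96735]): 1 − (1 − 0.72910)(1 − 0.96735) = 0.991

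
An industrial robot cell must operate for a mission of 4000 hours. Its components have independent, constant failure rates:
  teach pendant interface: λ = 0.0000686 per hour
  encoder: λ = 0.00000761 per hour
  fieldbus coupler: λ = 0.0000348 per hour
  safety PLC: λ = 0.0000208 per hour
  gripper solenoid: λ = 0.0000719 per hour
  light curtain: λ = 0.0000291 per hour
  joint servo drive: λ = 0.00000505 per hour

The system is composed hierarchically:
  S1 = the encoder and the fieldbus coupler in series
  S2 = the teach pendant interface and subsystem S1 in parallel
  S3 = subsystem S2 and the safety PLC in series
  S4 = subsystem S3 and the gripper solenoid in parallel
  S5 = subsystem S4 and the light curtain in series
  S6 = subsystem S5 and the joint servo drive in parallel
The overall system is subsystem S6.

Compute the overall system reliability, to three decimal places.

R(teach pendant interface) = exp(−0.0000686 × 4000) = 0.76003
R(encoder) = exp(−0.00000761 × 4000) = 0.97002
R(fieldbus coupler) = exp(−0.0000348 × 4000) = 0.87005
R(safety PLC) = exp(−0.0000208 × 4000) = 0.92017
R(gripper solenoid) = exp(−0.0000719 × 4000) = 0.75006
R(light curtain) = exp(−0.0000291 × 4000) = 0.89012
R(joint servo drive) = exp(−0.00000505 × 4000) = 0.98000
Series (encoder and fieldbus coupler): 0.97002 × 0.87005 = 0.84397
Parallel (teach pendant interface and [0.84397]): 1 − (1 − 0.76003)(1 − 0.84397) = 0.96256
Series ([0.96256] and safety PLC): 0.96256 × 0.92017 = 0.88572
Parallel ([0.88572] and gripper solenoid): 1 − (1 − 0.88572)(1 − 0.75006) = 0.97144
Series ([0.97144] and light curtain): 0.97144 × 0.89012 = 0.86470
Parallel ([0.86470] and joint servo drive): 1 − (1 − 0.86470)(1 − 0.98000) = 0.997

0.997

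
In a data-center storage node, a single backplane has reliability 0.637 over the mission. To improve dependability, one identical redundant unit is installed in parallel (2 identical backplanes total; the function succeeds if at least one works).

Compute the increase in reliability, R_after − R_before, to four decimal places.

R_before = 0.637
R_after = 1 − (1 − 0.637)^2 = 0.8682
ΔR = 0.8682 − 0.637 = 0.2312

0.2312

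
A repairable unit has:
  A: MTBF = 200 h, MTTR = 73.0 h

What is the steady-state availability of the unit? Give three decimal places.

0.733

A(A) = MTBF/(MTBF+MTTR) = 200/(200+73.0) = 0.733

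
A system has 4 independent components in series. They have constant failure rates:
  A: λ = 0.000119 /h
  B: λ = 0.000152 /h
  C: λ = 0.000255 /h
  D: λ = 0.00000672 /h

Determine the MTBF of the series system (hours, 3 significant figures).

Series of exponential components: λ_sys = Σ λ_i
λ_sys = 0.000119 + 0.000152 + 0.000255 + 0.00000672 = 5.3272e-04 /h
MTBF = 1 / λ_sys = 1880 h

1880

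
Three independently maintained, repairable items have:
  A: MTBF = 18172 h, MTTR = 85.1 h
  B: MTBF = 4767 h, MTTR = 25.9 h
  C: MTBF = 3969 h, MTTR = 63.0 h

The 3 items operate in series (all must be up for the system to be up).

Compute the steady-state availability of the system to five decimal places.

A(A) = MTBF/(MTBF+MTTR) = 18172/(18172+85.1) = 0.995339
A(B) = MTBF/(MTBF+MTTR) = 4767/(4767+25.9) = 0.994596
A(C) = MTBF/(MTBF+MTTR) = 3969/(3969+63.0) = 0.984375
Series availability: 0.995339 × 0.994596 × 0.984375 = 0.97449

0.97449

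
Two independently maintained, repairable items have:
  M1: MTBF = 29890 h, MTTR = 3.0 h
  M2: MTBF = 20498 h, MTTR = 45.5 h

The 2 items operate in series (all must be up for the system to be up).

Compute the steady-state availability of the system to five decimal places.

0.99769

A(M1) = MTBF/(MTBF+MTTR) = 29890/(29890+3.0) = 0.999900
A(M2) = MTBF/(MTBF+MTTR) = 20498/(20498+45.5) = 0.997785
Series availability: 0.999900 × 0.997785 = 0.99769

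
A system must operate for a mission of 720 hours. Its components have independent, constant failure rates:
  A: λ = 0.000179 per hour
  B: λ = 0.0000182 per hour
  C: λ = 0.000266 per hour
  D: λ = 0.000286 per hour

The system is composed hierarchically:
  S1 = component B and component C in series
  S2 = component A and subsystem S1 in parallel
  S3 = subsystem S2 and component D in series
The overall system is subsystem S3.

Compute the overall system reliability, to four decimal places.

R(A) = exp(−0.000179 × 720) = 0.879079
R(B) = exp(−0.0000182 × 720) = 0.986981
R(C) = exp(−0.000266 × 720) = 0.825703
R(D) = exp(−0.000286 × 720) = 0.813898
Series (B and C): 0.986981 × 0.825703 = 0.814953
Parallel (A and [0.814953]): 1 − (1 − 0.879079)(1 − 0.814953) = 0.977624
Series ([0.977624] and D): 0.977624 × 0.813898 = 0.7957

0.7957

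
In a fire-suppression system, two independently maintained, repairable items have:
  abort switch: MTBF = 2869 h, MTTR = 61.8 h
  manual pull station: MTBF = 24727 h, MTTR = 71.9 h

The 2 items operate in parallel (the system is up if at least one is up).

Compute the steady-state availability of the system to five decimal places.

A(abort switch) = MTBF/(MTBF+MTTR) = 2869/(2869+61.8) = 0.978914
A(manual pull station) = MTBF/(MTBF+MTTR) = 24727/(24727+71.9) = 0.997101
Parallel availability: 1 − (1 − 0.978914)(1 − 0.997101) = 0.99994

0.99994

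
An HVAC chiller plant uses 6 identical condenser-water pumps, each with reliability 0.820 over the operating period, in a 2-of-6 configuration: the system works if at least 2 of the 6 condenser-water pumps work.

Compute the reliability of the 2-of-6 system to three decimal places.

R = Σ_{i=2}^{6} C(6,i) p^i (1−p)^{6−i} with p = 0.820
C(6,2)·0.820^2·0.180^4 = 0.01059
C(6,3)·0.820^3·0.180^3 = 0.06431
C(6,4)·0.820^4·0.180^2 = 0.21973
C(6,5)·0.820^5·0.180^1 = 0.40040
C(6,6)·0.820^6·0.180^0 = 0.30401
Sum = 0.999

0.999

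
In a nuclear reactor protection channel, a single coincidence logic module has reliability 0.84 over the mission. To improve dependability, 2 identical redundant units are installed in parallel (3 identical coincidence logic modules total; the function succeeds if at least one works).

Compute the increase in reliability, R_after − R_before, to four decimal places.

0.1559

R_before = 0.84
R_after = 1 − (1 − 0.84)^3 = 0.9959
ΔR = 0.9959 − 0.84 = 0.1559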